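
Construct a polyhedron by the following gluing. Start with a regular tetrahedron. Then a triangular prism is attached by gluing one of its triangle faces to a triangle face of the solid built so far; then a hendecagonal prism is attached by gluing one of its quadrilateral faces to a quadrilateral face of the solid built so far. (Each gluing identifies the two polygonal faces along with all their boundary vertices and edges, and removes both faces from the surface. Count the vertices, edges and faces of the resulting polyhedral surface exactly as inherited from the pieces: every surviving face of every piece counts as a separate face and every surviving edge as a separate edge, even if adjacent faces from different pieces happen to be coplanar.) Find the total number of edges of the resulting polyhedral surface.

A regular tetrahedron: V=4, E=6, F=4.
Attach a triangular prism (V=6, E=9, F=5) along a 3-gon: merge 3 vertices and 3 edges, delete both glued faces → V=7, E=12, F=7.
Attach a hendecagonal prism (V=22, E=33, F=13) along a 4-gon: merge 4 vertices and 4 edges, delete both glued faces → V=25, E=41, F=18.
Check: V − E + F = 25 − 41 + 18 = 2.

41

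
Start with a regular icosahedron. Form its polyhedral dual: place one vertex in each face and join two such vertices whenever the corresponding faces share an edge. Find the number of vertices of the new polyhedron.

20

The base solid has V = 12, E = 30, F = 20.
The dual swaps V and F and preserves E: V′ = F = 20, E′ = E = 30, F′ = V = 12.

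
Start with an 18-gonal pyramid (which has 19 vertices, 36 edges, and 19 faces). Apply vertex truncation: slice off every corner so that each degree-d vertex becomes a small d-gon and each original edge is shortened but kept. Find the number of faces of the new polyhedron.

Truncation replaces each original edge-end by a new vertex, so V′ = 2E = 72.
Each original edge survives, and each old vertex of degree d contributes d new edges; summing degrees gives Σd = 2E, so E′ = E + 2E = 3E = 108.
Each original face survives and each original vertex becomes one new face: F′ = F + V = 38.

38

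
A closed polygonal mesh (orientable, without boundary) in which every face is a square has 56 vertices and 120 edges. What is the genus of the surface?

Every face is a square and each edge borders two faces, so 4F = 2·120, giving F = 60.
χ = V − E + F = 56 − 120 + 60 = -4.
For a closed orientable surface χ = 2 − 2g, so g = (2 − (-4))/2 = 3.

3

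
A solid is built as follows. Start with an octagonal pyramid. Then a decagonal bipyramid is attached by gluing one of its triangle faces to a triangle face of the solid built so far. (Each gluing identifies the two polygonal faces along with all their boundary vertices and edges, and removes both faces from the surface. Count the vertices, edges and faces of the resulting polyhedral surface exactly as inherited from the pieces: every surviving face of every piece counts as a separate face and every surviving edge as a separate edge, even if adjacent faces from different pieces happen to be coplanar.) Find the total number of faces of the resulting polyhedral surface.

An octagonal pyramid: V=9, E=16, F=9.
Attach a decagonal bipyramid (V=12, E=30, F=20) along a 3-gon: merge 3 vertices and 3 edges, delete both glued faces → V=18, E=43, F=27.
Check: V − E + F = 18 − 43 + 27 = 2.

27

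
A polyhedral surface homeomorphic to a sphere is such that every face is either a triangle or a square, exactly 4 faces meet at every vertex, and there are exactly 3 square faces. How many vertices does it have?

9

Let x be the number of triangles; then F = 3 + x.
Edge–face incidences: 2E = 4·3 + 3·x = 12 + 3x.
Every vertex has degree 4, so 4V = 2E.
Euler: V − E + F = 2 ⇒ (2E)/4 − E + (3 + x) = 2.
Multiply by 8: 2·(2E) − 4·(2E) + 8·(3 + x) = 16, i.e. 24 + 8x − 2·(12 + 3x) = 16.
Collecting terms: 2x = 16, so x = 8.
Then 2E = 12 + 3·8 = 36, so E = 18, V = 2E/4 = 9, F = 3 + 8 = 11.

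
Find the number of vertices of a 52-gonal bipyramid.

54

A bipyramid over an n-gon has 2n triangular faces and n + 2 vertices: V = 52 + 2 = 54, E = 3·52 = 156, F = 2·52 = 104.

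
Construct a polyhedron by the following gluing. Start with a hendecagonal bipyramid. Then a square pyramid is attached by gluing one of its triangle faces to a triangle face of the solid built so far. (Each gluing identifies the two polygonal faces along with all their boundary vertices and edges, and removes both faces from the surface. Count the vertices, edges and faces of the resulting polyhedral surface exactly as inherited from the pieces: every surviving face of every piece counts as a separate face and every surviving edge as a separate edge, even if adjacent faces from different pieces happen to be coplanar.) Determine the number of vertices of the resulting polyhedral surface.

A hendecagonal bipyramid: V=13, E=33, F=22.
Attach a square pyramid (V=5, E=8, F=5) along a 3-gon: merge 3 vertices and 3 edges, delete both glued faces → V=15, E=38, F=25.
Check: V − E + F = 15 − 38 + 25 = 2.

15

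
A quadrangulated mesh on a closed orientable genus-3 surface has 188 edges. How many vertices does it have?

90

χ = 2 − 2·3 = -4, and every face is a square so 4F = 2E.
F = 2E/4 = 94. Then V = -4 + E − F = -4 + 188 − 94 = 90.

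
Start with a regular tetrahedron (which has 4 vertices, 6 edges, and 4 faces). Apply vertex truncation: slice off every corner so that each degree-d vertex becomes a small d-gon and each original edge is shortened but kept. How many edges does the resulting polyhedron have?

18

Truncation replaces each original edge-end by a new vertex, so V′ = 2E = 12.
Each original edge survives, and each old vertex of degree d contributes d new edges; summing degrees gives Σd = 2E, so E′ = E + 2E = 3E = 18.
Each original face survives and each original vertex becomes one new face: F′ = F + V = 8.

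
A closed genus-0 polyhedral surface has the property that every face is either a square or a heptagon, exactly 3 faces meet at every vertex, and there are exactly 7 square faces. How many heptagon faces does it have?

Let x be the number of heptagons; then F = 7 + x.
Edge–face incidences: 2E = 4·7 + 7·x = 28 + 7x.
Every vertex has degree 3, so 3V = 2E.
Euler: V − E + F = 2 ⇒ (2E)/3 − E + (7 + x) = 2.
Multiply by 6: 2·(2E) − 3·(2E) + 6·(7 + x) = 12, i.e. 42 + 6x − (28 + 7x) = 12.
Collecting terms: −x + 14 = 12, so −x = −2, so x = 2.
Then 2E = 28 + 7·2 = 42, so E = 21, V = 2E/3 = 14, F = 7 + 2 = 9.

2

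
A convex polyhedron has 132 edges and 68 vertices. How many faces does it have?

Here V − E + F = 2.
F = 2 − V + E = 2 − 68 + 132 = 66.

66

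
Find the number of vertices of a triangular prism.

A prism on an n-gon has two n-gon bases and n rectangular sides: V = 2·3 = 6, E = 3·3 = 9, F = 3 + 2 = 5.

6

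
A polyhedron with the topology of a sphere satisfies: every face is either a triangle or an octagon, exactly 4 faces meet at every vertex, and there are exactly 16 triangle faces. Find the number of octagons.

Let x be the number of octagons; then F = 16 + x.
Edge–face incidences: 2E = 3·16 + 8·x = 48 + 8x.
Every vertex has degree 4, so 4V = 2E.
Euler: V − E + F = 2 ⇒ (2E)/4 − E + (16 + x) = 2.
Multiply by 8: 2·(2E) − 4·(2E) + 8·(16 + x) = 16, i.e. 128 + 8x − 2·(48 + 8x) = 16.
Collecting terms: −8x + 32 = 16, so −8x = −16, so x = 2.
Then 2E = 48 + 8·2 = 64, so E = 32, V = 2E/4 = 16, F = 16 + 2 = 18.

2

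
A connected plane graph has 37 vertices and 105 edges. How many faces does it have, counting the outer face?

70

Euler's formula for a connected plane graph: V − E + F = 2, so F = 2 − 37 + 105 = 70.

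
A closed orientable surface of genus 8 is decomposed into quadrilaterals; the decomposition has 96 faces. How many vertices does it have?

82

χ = 2 − 2·8 = -14, and every face is a square so 4F = 2E.
E = 4·96/2 = 192. Then V = -14 + E − F = -14 + 192 − 96 = 82.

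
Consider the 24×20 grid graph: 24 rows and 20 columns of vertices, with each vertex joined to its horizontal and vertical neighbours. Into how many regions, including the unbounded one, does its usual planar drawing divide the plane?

438

The grid has V = 24·20 = 480 vertices and E = 24·19 + 20·23 = 916 edges.
F = 2 − V + E = 2 − 480 + 916 = 438.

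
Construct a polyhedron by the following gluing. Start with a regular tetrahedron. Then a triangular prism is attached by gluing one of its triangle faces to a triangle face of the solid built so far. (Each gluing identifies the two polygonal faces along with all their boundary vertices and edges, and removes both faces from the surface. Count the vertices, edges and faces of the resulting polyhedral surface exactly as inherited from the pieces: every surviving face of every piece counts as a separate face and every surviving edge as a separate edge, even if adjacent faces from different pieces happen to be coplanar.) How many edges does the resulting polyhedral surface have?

A regular tetrahedron: V=4, E=6, F=4.
Attach a triangular prism (V=6, E=9, F=5) along a 3-gon: merge 3 vertices and 3 edges, delete both glued faces → V=7, E=12, F=7.
Check: V − E + F = 7 − 12 + 7 = 2.

12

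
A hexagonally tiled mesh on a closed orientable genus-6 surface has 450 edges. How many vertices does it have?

290

χ = 2 − 2·6 = -10, and every face is a hexagon so 6F = 2E.
F = 2E/6 = 150. Then V = -10 + E − F = -10 + 450 − 150 = 290.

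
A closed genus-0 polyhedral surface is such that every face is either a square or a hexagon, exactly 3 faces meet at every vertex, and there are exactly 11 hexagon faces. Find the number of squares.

6

Let x be the number of squares; then F = 11 + x.
Edge–face incidences: 2E = 6·11 + 4·x = 66 + 4x.
Every vertex has degree 3, so 3V = 2E.
Euler: V − E + F = 2 ⇒ (2E)/3 − E + (11 + x) = 2.
Multiply by 6: 2·(2E) − 3·(2E) + 6·(11 + x) = 12, i.e. 66 + 6x − (66 + 4x) = 12.
Collecting terms: 2x = 12, so x = 6.
Then 2E = 66 + 4·6 = 90, so E = 45, V = 2E/3 = 30, F = 11 + 6 = 17.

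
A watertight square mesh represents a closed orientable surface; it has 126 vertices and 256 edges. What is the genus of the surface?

Every face is a square and each edge borders two faces, so 4F = 2·256, giving F = 128.
χ = V − E + F = 126 − 256 + 128 = -2.
For a closed orientable surface χ = 2 − 2g, so g = (2 − (-2))/2 = 2.

2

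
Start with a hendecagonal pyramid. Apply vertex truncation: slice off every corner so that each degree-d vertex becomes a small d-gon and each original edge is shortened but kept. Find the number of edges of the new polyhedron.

66

The base solid has V = 12, E = 22, F = 12.
Truncation replaces each original edge-end by a new vertex, so V′ = 2E = 44.
Each original edge survives, and each old vertex of degree d contributes d new edges; summing degrees gives Σd = 2E, so E′ = E + 2E = 3E = 66.
Each original face survives and each original vertex becomes one new face: F′ = F + V = 24.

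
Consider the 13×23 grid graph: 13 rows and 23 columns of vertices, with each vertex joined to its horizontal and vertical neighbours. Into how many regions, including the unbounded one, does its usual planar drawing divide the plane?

265

The grid has V = 13·23 = 299 vertices and E = 13·22 + 23·12 = 562 edges.
F = 2 − V + E = 2 − 299 + 562 = 265.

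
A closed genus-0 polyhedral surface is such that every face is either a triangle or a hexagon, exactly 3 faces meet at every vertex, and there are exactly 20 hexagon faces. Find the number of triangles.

4

Let x be the number of triangles; then F = 20 + x.
Edge–face incidences: 2E = 6·20 + 3·x = 120 + 3x.
Every vertex has degree 3, so 3V = 2E.
Euler: V − E + F = 2 ⇒ (2E)/3 − E + (20 + x) = 2.
Multiply by 6: 2·(2E) − 3·(2E) + 6·(20 + x) = 12, i.e. 120 + 6x − (120 + 3x) = 12.
Collecting terms: 3x = 12, so x = 4.
Then 2E = 120 + 3·4 = 132, so E = 66, V = 2E/3 = 44, F = 20 + 4 = 24.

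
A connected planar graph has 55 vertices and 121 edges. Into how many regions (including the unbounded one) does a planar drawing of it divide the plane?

68

Euler's formula for a connected plane graph: V − E + F = 2, so F = 2 − 55 + 121 = 68.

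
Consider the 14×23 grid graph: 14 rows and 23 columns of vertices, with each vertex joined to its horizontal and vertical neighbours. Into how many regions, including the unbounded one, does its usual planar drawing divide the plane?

287

The grid has V = 14·23 = 322 vertices and E = 14·22 + 23·13 = 607 edges.
F = 2 − V + E = 2 − 322 + 607 = 287.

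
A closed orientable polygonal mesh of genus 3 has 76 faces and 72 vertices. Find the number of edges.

For a closed orientable surface of genus 3, χ = 2 − 2·3 = -4.
E = V + F − (-4) = 72 + 76 − (-4) = 152.

152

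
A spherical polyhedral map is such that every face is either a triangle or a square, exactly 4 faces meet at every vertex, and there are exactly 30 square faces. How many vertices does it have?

36

Let x be the number of triangles; then F = 30 + x.
Edge–face incidences: 2E = 4·30 + 3·x = 120 + 3x.
Every vertex has degree 4, so 4V = 2E.
Euler: V − E + F = 2 ⇒ (2E)/4 − E + (30 + x) = 2.
Multiply by 8: 2·(2E) − 4·(2E) + 8·(30 + x) = 16, i.e. 240 + 8x − 2·(120 + 3x) = 16.
Collecting terms: 2x = 16, so x = 8.
Then 2E = 120 + 3·8 = 144, so E = 72, V = 2E/4 = 36, F = 30 + 8 = 38.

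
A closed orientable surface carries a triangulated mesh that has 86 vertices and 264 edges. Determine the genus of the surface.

Every face is a triangle and each edge borders two faces, so 3F = 2·264, giving F = 176.
χ = V − E + F = 86 − 264 + 176 = -2.
For a closed orientable surface χ = 2 − 2g, so g = (2 − (-2))/2 = 2.

2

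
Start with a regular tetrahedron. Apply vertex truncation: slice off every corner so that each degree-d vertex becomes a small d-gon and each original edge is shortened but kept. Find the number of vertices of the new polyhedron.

The base solid has V = 4, E = 6, F = 4.
Truncation replaces each original edge-end by a new vertex, so V′ = 2E = 12.
Each original edge survives, and each old vertex of degree d contributes d new edges; summing degrees gives Σd = 2E, so E′ = E + 2E = 3E = 18.
Each original face survives and each original vertex becomes one new face: F′ = F + V = 8.

12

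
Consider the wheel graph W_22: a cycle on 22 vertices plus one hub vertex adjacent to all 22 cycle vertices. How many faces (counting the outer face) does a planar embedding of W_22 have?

23

W_22 has V = 22 + 1 = 23 vertices and E = 2·22 = 44 edges.
By Euler's formula F = 2 − V + E = 2 − 23 + 44 = 23.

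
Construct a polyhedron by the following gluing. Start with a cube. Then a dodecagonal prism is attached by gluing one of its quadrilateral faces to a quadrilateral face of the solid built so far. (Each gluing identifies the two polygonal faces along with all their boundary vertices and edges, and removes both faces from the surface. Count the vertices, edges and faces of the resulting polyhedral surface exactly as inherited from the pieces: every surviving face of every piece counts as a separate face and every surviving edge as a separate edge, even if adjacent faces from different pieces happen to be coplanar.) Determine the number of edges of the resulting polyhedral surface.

A cube: V=8, E=12, F=6.
Attach a dodecagonal prism (V=24, E=36, F=14) along a 4-gon: merge 4 vertices and 4 edges, delete both glued faces → V=28, E=44, F=18.
Check: V − E + F = 28 − 44 + 18 = 2.

44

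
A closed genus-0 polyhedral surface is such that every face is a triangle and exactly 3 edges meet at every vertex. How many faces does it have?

4

Each face has 3 edges and each edge borders two faces, so 2E = 3F.
Each vertex has degree 3, so 3V = 2E and hence V = 3F/3.
Euler: V − E + F = 2 ⇒ (3F/3) − (3F/2) + F = 2.
Multiply by 6: (6 − 9 + 6)F = 12, i.e. 3F = 12.
So F = 4, E = 3·4/2 = 6, V = 3·4/3 = 4.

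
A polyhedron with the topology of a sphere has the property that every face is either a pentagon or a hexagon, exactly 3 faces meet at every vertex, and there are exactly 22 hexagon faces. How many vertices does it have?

64

Let x be the number of pentagons; then F = 22 + x.
Edge–face incidences: 2E = 6·22 + 5·x = 132 + 5x.
Every vertex has degree 3, so 3V = 2E.
Euler: V − E + F = 2 ⇒ (2E)/3 − E + (22 + x) = 2.
Multiply by 6: 2·(2E) − 3·(2E) + 6·(22 + x) = 12, i.e. 132 + 6x − (132 + 5x) = 12.
Collecting terms: x = 12.
Then 2E = 132 + 5·12 = 192, so E = 96, V = 2E/3 = 64, F = 22 + 12 = 34.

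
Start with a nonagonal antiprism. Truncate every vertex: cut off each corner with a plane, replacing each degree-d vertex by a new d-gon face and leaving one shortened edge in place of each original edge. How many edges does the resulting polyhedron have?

The base solid has V = 18, E = 36, F = 20.
Truncation replaces each original edge-end by a new vertex, so V′ = 2E = 72.
Each original edge survives, and each old vertex of degree d contributes d new edges; summing degrees gives Σd = 2E, so E′ = E + 2E = 3E = 108.
Each original face survives and each original vertex becomes one new face: F′ = F + V = 38.

108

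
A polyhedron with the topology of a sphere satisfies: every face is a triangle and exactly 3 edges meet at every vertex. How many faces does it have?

4

Each face has 3 edges and each edge borders two faces, so 2E = 3F.
Each vertex has degree 3, so 3V = 2E and hence V = 3F/3.
Euler: V − E + F = 2 ⇒ (3F/3) − (3F/2) + F = 2.
Multiply by 6: (6 − 9 + 6)F = 12, i.e. 3F = 12.
So F = 4, E = 3·4/2 = 6, V = 3·4/3 = 4.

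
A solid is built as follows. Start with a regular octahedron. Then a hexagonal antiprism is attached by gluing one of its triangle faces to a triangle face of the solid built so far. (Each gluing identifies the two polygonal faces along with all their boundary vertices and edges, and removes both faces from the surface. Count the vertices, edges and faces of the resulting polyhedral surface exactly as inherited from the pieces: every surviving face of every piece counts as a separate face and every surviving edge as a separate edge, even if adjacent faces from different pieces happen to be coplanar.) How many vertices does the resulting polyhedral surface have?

A regular octahedron: V=6, E=12, F=8.
Attach a hexagonal antiprism (V=12, E=24, F=14) along a 3-gon: merge 3 vertices and 3 edges, delete both glued faces → V=15, E=33, F=20.
Check: V − E + F = 15 − 33 + 20 = 2.

15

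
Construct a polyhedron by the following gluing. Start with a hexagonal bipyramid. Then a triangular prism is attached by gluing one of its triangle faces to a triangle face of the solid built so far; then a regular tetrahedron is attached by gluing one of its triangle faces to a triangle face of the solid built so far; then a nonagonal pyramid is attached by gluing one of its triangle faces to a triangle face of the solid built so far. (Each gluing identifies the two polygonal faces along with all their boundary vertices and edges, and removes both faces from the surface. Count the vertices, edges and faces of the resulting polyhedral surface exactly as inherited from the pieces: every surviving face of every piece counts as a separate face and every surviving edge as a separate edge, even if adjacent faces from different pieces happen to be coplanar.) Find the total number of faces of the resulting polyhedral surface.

A hexagonal bipyramid: V=8, E=18, F=12.
Attach a triangular prism (V=6, E=9, F=5) along a 3-gon: merge 3 vertices and 3 edges, delete both glued faces → V=11, E=24, F=15.
Attach a regular tetrahedron (V=4, E=6, F=4) along a 3-gon: merge 3 vertices and 3 edges, delete both glued faces → V=12, E=27, F=17.
Attach a nonagonal pyramid (V=10, E=18, F=10) along a 3-gon: merge 3 vertices and 3 edges, delete both glued faces → V=19, E=42, F=25.
Check: V − E + F = 19 − 42 + 25 = 2.

25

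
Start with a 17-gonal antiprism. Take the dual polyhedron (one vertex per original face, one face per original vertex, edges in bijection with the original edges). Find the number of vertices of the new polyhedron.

The base solid has V = 34, E = 68, F = 36.
The dual swaps V and F and preserves E: V′ = F = 36, E′ = E = 68, F′ = V = 34.

36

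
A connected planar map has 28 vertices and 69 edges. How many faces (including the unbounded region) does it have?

43

Euler's formula for a connected plane graph: V − E + F = 2, so F = 2 − 28 + 69 = 43.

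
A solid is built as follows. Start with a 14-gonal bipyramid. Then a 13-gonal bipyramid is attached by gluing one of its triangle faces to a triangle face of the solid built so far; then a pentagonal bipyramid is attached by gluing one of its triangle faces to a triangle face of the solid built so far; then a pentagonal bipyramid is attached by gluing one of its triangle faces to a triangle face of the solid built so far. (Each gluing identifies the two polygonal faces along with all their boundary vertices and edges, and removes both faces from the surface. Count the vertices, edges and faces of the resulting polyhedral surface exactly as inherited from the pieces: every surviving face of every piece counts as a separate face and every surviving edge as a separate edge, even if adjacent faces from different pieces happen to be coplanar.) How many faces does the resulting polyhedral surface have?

A 14-gonal bipyramid: V=16, E=42, F=28.
Attach a 13-gonal bipyramid (V=15, E=39, F=26) along a 3-gon: merge 3 vertices and 3 edges, delete both glued faces → V=28, E=78, F=52.
Attach a pentagonal bipyramid (V=7, E=15, F=10) along a 3-gon: merge 3 vertices and 3 edges, delete both glued faces → V=32, E=90, F=60.
Attach a pentagonal bipyramid (V=7, E=15, F=10) along a 3-gon: merge 3 vertices and 3 edges, delete both glued faces → V=36, E=102, F=68.
Check: V − E + F = 36 − 102 + 68 = 2.

68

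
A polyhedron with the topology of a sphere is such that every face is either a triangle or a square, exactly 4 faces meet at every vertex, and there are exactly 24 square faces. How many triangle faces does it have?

8

Let x be the number of triangles; then F = 24 + x.
Edge–face incidences: 2E = 4·24 + 3·x = 96 + 3x.
Every vertex has degree 4, so 4V = 2E.
Euler: V − E + F = 2 ⇒ (2E)/4 − E + (24 + x) = 2.
Multiply by 8: 2·(2E) − 4·(2E) + 8·(24 + x) = 16, i.e. 192 + 8x − 2·(96 + 3x) = 16.
Collecting terms: 2x = 16, so x = 8.
Then 2E = 96 + 3·8 = 120, so E = 60, V = 2E/4 = 30, F = 24 + 8 = 32.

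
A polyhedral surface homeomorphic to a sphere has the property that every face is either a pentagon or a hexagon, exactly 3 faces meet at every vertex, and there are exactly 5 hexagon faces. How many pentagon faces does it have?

Let x be the number of pentagons; then F = 5 + x.
Edge–face incidences: 2E = 6·5 + 5·x = 30 + 5x.
Every vertex has degree 3, so 3V = 2E.
Euler: V − E + F = 2 ⇒ (2E)/3 − E + (5 + x) = 2.
Multiply by 6: 2·(2E) − 3·(2E) + 6·(5 + x) = 12, i.e. 30 + 6x − (30 + 5x) = 12.
Collecting terms: x = 12.
Then 2E = 30 + 5·12 = 90, so E = 45, V = 2E/3 = 30, F = 5 + 12 = 17.

12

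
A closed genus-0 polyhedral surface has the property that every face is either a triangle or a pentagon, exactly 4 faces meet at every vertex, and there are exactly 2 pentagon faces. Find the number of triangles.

10

Let x be the number of triangles; then F = 2 + x.
Edge–face incidences: 2E = 5·2 + 3·x = 10 + 3x.
Every vertex has degree 4, so 4V = 2E.
Euler: V − E + F = 2 ⇒ (2E)/4 − E + (2 + x) = 2.
Multiply by 8: 2·(2E) − 4·(2E) + 8·(2 + x) = 16, i.e. 16 + 8x − 2·(10 + 3x) = 16.
Collecting terms: 2x − 4 = 16, so 2x = 20, so x = 10.
Then 2E = 10 + 3·10 = 40, so E = 20, V = 2E/4 = 10, F = 2 + 10 = 12.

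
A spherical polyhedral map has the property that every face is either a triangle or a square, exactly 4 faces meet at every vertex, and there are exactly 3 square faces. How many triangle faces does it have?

8

Let x be the number of triangles; then F = 3 + x.
Edge–face incidences: 2E = 4·3 + 3·x = 12 + 3x.
Every vertex has degree 4, so 4V = 2E.
Euler: V − E + F = 2 ⇒ (2E)/4 − E + (3 + x) = 2.
Multiply by 8: 2·(2E) − 4·(2E) + 8·(3 + x) = 16, i.e. 24 + 8x − 2·(12 + 3x) = 16.
Collecting terms: 2x = 16, so x = 8.
Then 2E = 12 + 3·8 = 36, so E = 18, V = 2E/4 = 9, F = 3 + 8 = 11.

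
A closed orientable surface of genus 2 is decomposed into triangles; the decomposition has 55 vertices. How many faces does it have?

χ = 2 − 2·2 = -2, and every face is a triangle so 3F = 2E.
V − E + F = -2 with E = 3F/2 gives 55 − (3/2 − 1)·F = -2, so F = 114 and E = 171.

114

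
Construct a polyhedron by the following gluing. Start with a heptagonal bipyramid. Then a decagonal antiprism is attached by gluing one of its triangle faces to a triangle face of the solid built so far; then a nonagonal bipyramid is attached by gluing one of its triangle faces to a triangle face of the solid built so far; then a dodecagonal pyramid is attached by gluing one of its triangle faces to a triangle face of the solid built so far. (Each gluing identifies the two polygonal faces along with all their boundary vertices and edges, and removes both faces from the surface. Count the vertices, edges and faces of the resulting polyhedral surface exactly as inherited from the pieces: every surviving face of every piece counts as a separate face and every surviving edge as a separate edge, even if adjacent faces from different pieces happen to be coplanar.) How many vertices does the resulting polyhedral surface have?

A heptagonal bipyramid: V=9, E=21, F=14.
Attach a decagonal antiprism (V=20, E=40, F=22) along a 3-gon: merge 3 vertices and 3 edges, delete both glued faces → V=26, E=58, F=34.
Attach a nonagonal bipyramid (V=11, E=27, F=18) along a 3-gon: merge 3 vertices and 3 edges, delete both glued faces → V=34, E=82, F=50.
Attach a dodecagonal pyramid (V=13, E=24, F=13) along a 3-gon: merge 3 vertices and 3 edges, delete both glued faces → V=44, E=103, F=61.
Check: V − E + F = 44 − 103 + 61 = 2.

44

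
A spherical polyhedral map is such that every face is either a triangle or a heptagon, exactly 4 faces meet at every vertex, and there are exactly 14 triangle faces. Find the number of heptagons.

2

Let x be the number of heptagons; then F = 14 + x.
Edge–face incidences: 2E = 3·14 + 7·x = 42 + 7x.
Every vertex has degree 4, so 4V = 2E.
Euler: V − E + F = 2 ⇒ (2E)/4 − E + (14 + x) = 2.
Multiply by 8: 2·(2E) − 4·(2E) + 8·(14 + x) = 16, i.e. 112 + 8x − 2·(42 + 7x) = 16.
Collecting terms: −6x + 28 = 16, so −6x = −12, so x = 2.
Then 2E = 42 + 7·2 = 56, so E = 28, V = 2E/4 = 14, F = 14 + 2 = 16.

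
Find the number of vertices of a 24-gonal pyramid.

A pyramid on an n-gon base has one n-gon and n triangles: V = 24 + 1 = 25, E = 2·24 = 48, F = 24 + 1 = 25.

25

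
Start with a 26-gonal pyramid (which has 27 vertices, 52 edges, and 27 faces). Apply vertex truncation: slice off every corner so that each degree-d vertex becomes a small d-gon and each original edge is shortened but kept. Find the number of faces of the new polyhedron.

54

Truncation replaces each original edge-end by a new vertex, so V′ = 2E = 104.
Each original edge survives, and each old vertex of degree d contributes d new edges; summing degrees gives Σd = 2E, so E′ = E + 2E = 3E = 156.
Each original face survives and each original vertex becomes one new face: F′ = F + V = 54.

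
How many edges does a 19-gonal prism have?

A prism on an n-gon has two n-gon bases and n rectangular sides: V = 2·19 = 38, E = 3·19 = 57, F = 19 + 2 = 21.

57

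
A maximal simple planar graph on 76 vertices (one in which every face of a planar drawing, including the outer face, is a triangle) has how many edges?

In a plane triangulation 3F = 2E and V − E + F = 2, so E = 3V − 6 = 3·76 − 6 = 222.

222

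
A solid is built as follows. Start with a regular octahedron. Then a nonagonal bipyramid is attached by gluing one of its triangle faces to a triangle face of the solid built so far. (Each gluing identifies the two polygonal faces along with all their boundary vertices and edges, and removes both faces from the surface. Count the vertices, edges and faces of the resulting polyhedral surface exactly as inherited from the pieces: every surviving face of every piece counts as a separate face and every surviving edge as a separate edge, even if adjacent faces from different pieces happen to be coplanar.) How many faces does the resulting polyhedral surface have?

A regular octahedron: V=6, E=12, F=8.
Attach a nonagonal bipyramid (V=11, E=27, F=18) along a 3-gon: merge 3 vertices and 3 edges, delete both glued faces → V=14, E=36, F=24.
Check: V − E + F = 14 − 36 + 24 = 2.

24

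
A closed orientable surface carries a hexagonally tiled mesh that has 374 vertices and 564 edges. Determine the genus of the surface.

2

Every face is a hexagon and each edge borders two faces, so 6F = 2·564, giving F = 188.
χ = V − E + F = 374 − 564 + 188 = -2.
For a closed orientable surface χ = 2 − 2g, so g = (2 − (-2))/2 = 2.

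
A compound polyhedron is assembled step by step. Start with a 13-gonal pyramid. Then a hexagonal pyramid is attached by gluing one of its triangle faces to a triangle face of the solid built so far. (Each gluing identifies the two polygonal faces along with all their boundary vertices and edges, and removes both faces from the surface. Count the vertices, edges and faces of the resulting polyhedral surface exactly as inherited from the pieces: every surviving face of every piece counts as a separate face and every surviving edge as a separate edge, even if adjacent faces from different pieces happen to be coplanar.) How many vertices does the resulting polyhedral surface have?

18

A 13-gonal pyramid: V=14, E=26, F=14.
Attach a hexagonal pyramid (V=7, E=12, F=7) along a 3-gon: merge 3 vertices and 3 edges, delete both glued faces → V=18, E=35, F=19.
Check: V − E + F = 18 − 35 + 19 = 2.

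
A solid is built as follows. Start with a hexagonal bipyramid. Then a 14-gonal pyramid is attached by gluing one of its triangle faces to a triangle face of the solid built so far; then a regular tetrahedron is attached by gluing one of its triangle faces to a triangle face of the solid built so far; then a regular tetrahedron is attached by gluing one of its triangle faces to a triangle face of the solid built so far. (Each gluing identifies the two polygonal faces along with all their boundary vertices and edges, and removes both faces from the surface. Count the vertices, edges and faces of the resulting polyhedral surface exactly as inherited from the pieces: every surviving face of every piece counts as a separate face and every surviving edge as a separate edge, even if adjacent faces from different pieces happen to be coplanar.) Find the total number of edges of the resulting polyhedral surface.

49

A hexagonal bipyramid: V=8, E=18, F=12.
Attach a 14-gonal pyramid (V=15, E=28, F=15) along a 3-gon: merge 3 vertices and 3 edges, delete both glued faces → V=20, E=43, F=25.
Attach a regular tetrahedron (V=4, E=6, F=4) along a 3-gon: merge 3 vertices and 3 edges, delete both glued faces → V=21, E=46, F=27.
Attach a regular tetrahedron (V=4, E=6, F=4) along a 3-gon: merge 3 vertices and 3 edges, delete both glued faces → V=22, E=49, F=29.
Check: V − E + F = 22 − 49 + 29 = 2.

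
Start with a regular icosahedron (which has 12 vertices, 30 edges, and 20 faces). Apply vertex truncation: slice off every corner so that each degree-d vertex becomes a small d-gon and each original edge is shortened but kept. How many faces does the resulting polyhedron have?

32

Truncation replaces each original edge-end by a new vertex, so V′ = 2E = 60.
Each original edge survives, and each old vertex of degree d contributes d new edges; summing degrees gives Σd = 2E, so E′ = E + 2E = 3E = 90.
Each original face survives and each original vertex becomes one new face: F′ = F + V = 32.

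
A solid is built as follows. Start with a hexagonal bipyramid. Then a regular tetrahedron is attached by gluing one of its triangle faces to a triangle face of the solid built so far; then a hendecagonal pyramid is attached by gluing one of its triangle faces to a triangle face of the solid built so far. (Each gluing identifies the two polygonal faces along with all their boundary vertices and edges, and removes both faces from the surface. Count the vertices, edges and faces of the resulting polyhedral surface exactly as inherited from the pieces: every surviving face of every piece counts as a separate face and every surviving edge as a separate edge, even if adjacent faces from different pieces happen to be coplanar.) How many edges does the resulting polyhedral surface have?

40

A hexagonal bipyramid: V=8, E=18, F=12.
Attach a regular tetrahedron (V=4, E=6, F=4) along a 3-gon: merge 3 vertices and 3 edges, delete both glued faces → V=9, E=21, F=14.
Attach a hendecagonal pyramid (V=12, E=22, F=12) along a 3-gon: merge 3 vertices and 3 edges, delete both glued faces → V=18, E=40, F=24.
Check: V − E + F = 18 − 40 + 24 = 2.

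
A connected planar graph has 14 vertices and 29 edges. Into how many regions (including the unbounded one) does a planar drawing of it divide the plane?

Euler's formula for a connected plane graph: V − E + F = 2, so F = 2 − 14 + 29 = 17.

17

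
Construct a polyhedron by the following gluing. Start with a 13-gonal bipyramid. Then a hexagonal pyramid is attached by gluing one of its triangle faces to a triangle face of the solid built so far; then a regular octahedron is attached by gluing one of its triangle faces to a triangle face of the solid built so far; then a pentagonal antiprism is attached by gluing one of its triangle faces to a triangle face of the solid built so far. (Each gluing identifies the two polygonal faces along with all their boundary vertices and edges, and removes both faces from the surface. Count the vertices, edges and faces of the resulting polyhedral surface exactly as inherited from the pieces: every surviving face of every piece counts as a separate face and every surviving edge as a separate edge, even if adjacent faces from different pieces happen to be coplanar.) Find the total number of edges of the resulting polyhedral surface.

A 13-gonal bipyramid: V=15, E=39, F=26.
Attach a hexagonal pyramid (V=7, E=12, F=7) along a 3-gon: merge 3 vertices and 3 edges, delete both glued faces → V=19, E=48, F=31.
Attach a regular octahedron (V=6, E=12, F=8) along a 3-gon: merge 3 vertices and 3 edges, delete both glued faces → V=22, E=57, F=37.
Attach a pentagonal antiprism (V=10, E=20, F=12) along a 3-gon: merge 3 vertices and 3 edges, delete both glued faces → V=29, E=74, F=47.
Check: V − E + F = 29 − 74 + 47 = 2.

74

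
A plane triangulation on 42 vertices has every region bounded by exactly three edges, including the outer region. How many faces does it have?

80

In a plane triangulation 3F = 2E and V − E + F = 2, so F = 2V − 4 = 2·42 − 4 = 80.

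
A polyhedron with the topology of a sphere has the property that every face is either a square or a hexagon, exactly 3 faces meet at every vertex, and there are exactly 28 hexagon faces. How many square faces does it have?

Let x be the number of squares; then F = 28 + x.
Edge–face incidences: 2E = 6·28 + 4·x = 168 + 4x.
Every vertex has degree 3, so 3V = 2E.
Euler: V − E + F = 2 ⇒ (2E)/3 − E + (28 + x) = 2.
Multiply by 6: 2·(2E) − 3·(2E) + 6·(28 + x) = 12, i.e. 168 + 6x − (168 + 4x) = 12.
Collecting terms: 2x = 12, so x = 6.
Then 2E = 168 + 4·6 = 192, so E = 96, V = 2E/3 = 64, F = 28 + 6 = 34.

6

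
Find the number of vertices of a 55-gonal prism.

110

A prism on an n-gon has two n-gon bases and n rectangular sides: V = 2·55 = 110, E = 3·55 = 165, F = 55 + 2 = 57.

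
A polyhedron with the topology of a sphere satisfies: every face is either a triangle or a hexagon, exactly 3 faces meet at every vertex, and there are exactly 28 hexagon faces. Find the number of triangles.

Let x be the number of triangles; then F = 28 + x.
Edge–face incidences: 2E = 6·28 + 3·x = 168 + 3x.
Every vertex has degree 3, so 3V = 2E.
Euler: V − E + F = 2 ⇒ (2E)/3 − E + (28 + x) = 2.
Multiply by 6: 2·(2E) − 3·(2E) + 6·(28 + x) = 12, i.e. 168 + 6x − (168 + 3x) = 12.
Collecting terms: 3x = 12, so x = 4.
Then 2E = 168 + 3·4 = 180, so E = 90, V = 2E/3 = 60, F = 28 + 4 = 32.

4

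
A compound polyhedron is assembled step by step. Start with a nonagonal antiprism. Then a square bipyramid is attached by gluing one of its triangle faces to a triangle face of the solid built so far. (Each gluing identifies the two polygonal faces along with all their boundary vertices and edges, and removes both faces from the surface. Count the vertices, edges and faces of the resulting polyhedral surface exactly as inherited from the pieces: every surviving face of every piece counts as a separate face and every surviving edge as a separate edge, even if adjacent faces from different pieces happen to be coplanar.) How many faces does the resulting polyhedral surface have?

26

A nonagonal antiprism: V=18, E=36, F=20.
Attach a square bipyramid (V=6, E=12, F=8) along a 3-gon: merge 3 vertices and 3 edges, delete both glued faces → V=21, E=45, F=26.
Check: V − E + F = 21 − 45 + 26 = 2.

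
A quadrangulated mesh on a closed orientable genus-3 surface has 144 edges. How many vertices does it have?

68

χ = 2 − 2·3 = -4, and every face is a square so 4F = 2E.
F = 2E/4 = 72. Then V = -4 + E − F = -4 + 144 − 72 = 68.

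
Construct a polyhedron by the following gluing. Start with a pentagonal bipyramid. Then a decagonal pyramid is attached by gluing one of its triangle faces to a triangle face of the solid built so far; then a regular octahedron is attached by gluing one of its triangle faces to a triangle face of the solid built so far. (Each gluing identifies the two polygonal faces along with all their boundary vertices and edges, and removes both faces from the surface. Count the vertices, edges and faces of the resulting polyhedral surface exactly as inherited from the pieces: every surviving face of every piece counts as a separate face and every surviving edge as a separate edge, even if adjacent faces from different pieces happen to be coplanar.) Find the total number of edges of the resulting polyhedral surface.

41

A pentagonal bipyramid: V=7, E=15, F=10.
Attach a decagonal pyramid (V=11, E=20, F=11) along a 3-gon: merge 3 vertices and 3 edges, delete both glued faces → V=15, E=32, F=19.
Attach a regular octahedron (V=6, E=12, F=8) along a 3-gon: merge 3 vertices and 3 edges, delete both glued faces → V=18, E=41, F=25.
Check: V − E + F = 18 − 41 + 25 = 2.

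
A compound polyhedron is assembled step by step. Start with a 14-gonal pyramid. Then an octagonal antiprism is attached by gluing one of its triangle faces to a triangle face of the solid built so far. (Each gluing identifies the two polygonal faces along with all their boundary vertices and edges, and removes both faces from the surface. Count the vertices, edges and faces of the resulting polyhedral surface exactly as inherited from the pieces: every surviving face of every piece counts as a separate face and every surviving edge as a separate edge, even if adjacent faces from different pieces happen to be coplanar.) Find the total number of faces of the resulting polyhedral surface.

A 14-gonal pyramid: V=15, E=28, F=15.
Attach an octagonal antiprism (V=16, E=32, F=18) along a 3-gon: merge 3 vertices and 3 edges, delete both glued faces → V=28, E=57, F=31.
Check: V − E + F = 28 − 57 + 31 = 2.

31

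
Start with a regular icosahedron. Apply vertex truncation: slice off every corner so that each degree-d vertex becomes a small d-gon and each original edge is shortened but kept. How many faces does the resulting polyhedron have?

The base solid has V = 12, E = 30, F = 20.
Truncation replaces each original edge-end by a new vertex, so V′ = 2E = 60.
Each original edge survives, and each old vertex of degree d contributes d new edges; summing degrees gives Σd = 2E, so E′ = E + 2E = 3E = 90.
Each original face survives and each original vertex becomes one new face: F′ = F + V = 32.

32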